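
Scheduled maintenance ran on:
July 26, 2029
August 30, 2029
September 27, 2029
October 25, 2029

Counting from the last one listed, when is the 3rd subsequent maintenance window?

January 31, 2030

All Thursdays; the gaps (35, 28, 28) vary with month length.
This is the last Thursday of each month.
November 2029 ends with Thursday November 29, 2029.
December 2029 ends with Thursday December 27, 2029.
Last Thursday of January 2030: January 31, 2030.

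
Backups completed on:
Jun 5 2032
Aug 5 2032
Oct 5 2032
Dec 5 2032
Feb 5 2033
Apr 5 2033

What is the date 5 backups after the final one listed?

Gaps: 61, 61, 61, 62, 59 days — not constant. Every event is on the 5th of the month.
Pattern: the 5th of every 2 months.
Next: June 2033 → Jun 5 2033.
Next: August 2033 → Aug 5 2033.
October 2033: Oct 5 2033.
Next: December 2033 → Dec 5 2033.
February 2034: Feb 5 2034.

Feb 5 2034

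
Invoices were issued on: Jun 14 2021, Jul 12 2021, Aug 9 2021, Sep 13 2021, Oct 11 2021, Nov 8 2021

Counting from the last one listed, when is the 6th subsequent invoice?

May 9 2022

All dates are Mondays, 28, 28, 35, 28, 28 days apart.
Specifically, the 2nd Monday of each month.
2nd Monday of December 2021: Dec 13 2021.
January 2022 — 2nd Monday is Jan 10 2022.
2nd Monday of February 2022: Feb 14 2022.
March 2022 — 2nd Monday is Mar 14 2022.
April 2022 — 2nd Monday is Apr 11 2022.
May 2022 — 2nd Monday is May 9 2022.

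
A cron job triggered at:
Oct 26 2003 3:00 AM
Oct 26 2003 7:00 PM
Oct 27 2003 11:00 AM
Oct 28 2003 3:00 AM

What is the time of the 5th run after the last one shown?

The interval is a steady 16 hours (16, 16, 16).
Oct 28 2003 3:00 AM + 16 h = Oct 28 2003 7:00 PM.
Oct 28 2003 7:00 PM + 16 h = Oct 29 2003 11:00 AM.
Oct 29 2003 11:00 AM + 16 h = Oct 30 2003 3:00 AM.
Oct 30 2003 3:00 AM + 16 h = Oct 30 2003 7:00 PM.
Oct 30 2003 7:00 PM + 16 h = Oct 31 2003 11:00 AM.

Oct 31 2003 11:00 AM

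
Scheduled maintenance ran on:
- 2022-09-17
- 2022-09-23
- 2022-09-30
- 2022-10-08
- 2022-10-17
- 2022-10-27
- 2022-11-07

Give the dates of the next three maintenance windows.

Gaps: 6, 7, 8, 9, 10, 11 days — each gap is 1 larger than the previous one.
Next gap: 12 days. 2022-11-07 + 12 days = 2022-11-19.
Next gap: 13 days. 2022-11-19 + 13 days = 2022-12-02.
Next gap: 14 days. 2022-12-02 + 14 days = 2022-12-16.

2022-11-19, 2022-12-02, 2022-12-16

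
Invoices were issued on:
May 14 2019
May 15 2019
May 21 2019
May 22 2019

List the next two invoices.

May 28 2019, May 29 2019

The gap pattern 1, 6, 1 repeats every 2 events.
These are the Tuesdays and Wednesdays of each week.
Next Tuesday: May 28 2019.
The following Wednesday is May 29 2019.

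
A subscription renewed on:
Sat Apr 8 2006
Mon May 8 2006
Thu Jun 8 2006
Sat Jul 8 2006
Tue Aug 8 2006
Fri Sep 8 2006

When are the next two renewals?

Sun Oct 8 2006, Wed Nov 8 2006

Gaps: 30, 31, 30, 31, 31 days — not constant. Every event is on the 8th of the month.
Pattern: the 8th of each month.
Next: October 2006 → Sun Oct 8 2006.
Next: November 2006 → Wed Nov 8 2006.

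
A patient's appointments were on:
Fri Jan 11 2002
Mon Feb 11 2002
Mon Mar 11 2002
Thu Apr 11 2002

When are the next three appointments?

Each date is the 11th; the gaps (31, 28, 31) track the month lengths.
The rule is the 11th of each month.
May 2002: Sat May 11 2002.
June 2002: Tue Jun 11 2002.
July 2002: Thu Jul 11 2002.

Sat May 11 2002, Tue Jun 11 2002, Thu Jul 11 2002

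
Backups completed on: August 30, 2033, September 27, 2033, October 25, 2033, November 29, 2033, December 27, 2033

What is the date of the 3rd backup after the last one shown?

March 28, 2034

These are Tuesdays with 28, 28, 35, 28-day gaps.
Each is the final Tuesday of its month — August 30, 2033 is past the 28th, so '4th Tuesday' doesn't fit.
Last Tuesday of January 2034: January 31, 2034.
February 2034 ends with Tuesday February 28, 2034.
Last Tuesday of March 2034: March 28, 2034.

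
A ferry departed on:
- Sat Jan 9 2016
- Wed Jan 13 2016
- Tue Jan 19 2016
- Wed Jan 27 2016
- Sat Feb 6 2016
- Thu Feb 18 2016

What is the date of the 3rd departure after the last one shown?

Wed Apr 6 2016

The spacing grows by 2 each time: 4, 6, 8, 10, 12 days.
Next gap: 14 days. Thu Feb 18 2016 + 14 days = Thu Mar 3 2016.
Next gap: 16 days. Thu Mar 3 2016 + 16 days = Sat Mar 19 2016.
Next gap: 18 days. Sat Mar 19 2016 + 18 days = Wed Apr 6 2016.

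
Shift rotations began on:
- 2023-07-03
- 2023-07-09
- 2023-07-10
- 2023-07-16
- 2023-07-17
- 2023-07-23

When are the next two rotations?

2023-07-24, 2023-07-30

Every event lands on a Monday or Sunday (gaps cycle 6, 1, 6, 1, 6).
So the schedule is: every Monday and Sunday.
The following Monday is 2023-07-24.
Next Sunday: 2023-07-30.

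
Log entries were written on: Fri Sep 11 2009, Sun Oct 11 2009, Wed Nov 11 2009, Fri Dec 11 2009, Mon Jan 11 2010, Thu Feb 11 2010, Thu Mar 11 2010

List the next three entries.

Sun Apr 11 2010, Tue May 11 2010, Fri Jun 11 2010

The day-of-month is always 11 (30, 31, 30, 31, 31, 28 days between events).
So this recurs on the 11th of each month.
April 2010: Sun Apr 11 2010.
Next: May 2010 → Tue May 11 2010.
June 2010: Fri Jun 11 2010.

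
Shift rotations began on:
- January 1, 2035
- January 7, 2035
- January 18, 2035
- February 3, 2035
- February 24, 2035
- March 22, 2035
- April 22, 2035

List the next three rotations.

May 28, 2035; July 8, 2035; August 23, 2035

The spacing grows by 5 each time: 6, 11, 16, 21, 26, 31 days.
Next gap: 36 days. April 22, 2035 + 36 days = May 28, 2035.
Next gap: 41 days. May 28, 2035 + 41 days = July 8, 2035.
Next gap: 46 days. July 8, 2035 + 46 days = August 23, 2035.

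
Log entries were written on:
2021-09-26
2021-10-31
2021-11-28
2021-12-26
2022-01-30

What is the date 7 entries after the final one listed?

2022-08-28

All Sundays; the gaps (35, 28, 28, 35) vary with month length.
This is the last Sunday of each month.
February 2022 ends with Sunday 2022-02-27.
March 2022 ends with Sunday 2022-03-27.
Last Sunday of April 2022: 2022-04-24.
May 2022 ends with Sunday 2022-05-29.
Last Sunday of June 2022: 2022-06-26.
Last Sunday of July 2022: 2022-07-31.
Last Sunday of August 2022: 2022-08-28.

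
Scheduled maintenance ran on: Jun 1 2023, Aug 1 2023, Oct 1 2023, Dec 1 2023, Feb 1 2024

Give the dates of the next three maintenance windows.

Apr 1 2024, Jun 1 2024, Aug 1 2024

Gaps: 61, 61, 61, 62 days — not constant. Every event is on the 1st of the month.
Pattern: the 1st of every 2 months.
April 2024: Apr 1 2024.
June 2024: Jun 1 2024.
August 2024: Aug 1 2024.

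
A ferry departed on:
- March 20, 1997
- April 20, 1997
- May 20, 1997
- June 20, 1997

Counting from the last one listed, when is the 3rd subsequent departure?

Each date is the 20th; the gaps (31, 30, 31) track the month lengths.
The rule is the 20th of each month.
July 1997: July 20, 1997.
Next: August 1997 → August 20, 1997.
September 1997: September 20, 1997.

September 20, 1997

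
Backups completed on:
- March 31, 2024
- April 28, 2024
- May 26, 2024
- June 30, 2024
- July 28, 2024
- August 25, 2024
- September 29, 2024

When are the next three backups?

October 27, 2024; November 24, 2024; December 29, 2024

All Sundays; the gaps (28, 28, 35, 28, 28, 35) vary with month length.
This is the last Sunday of each month.
October 2024 ends with Sunday October 27, 2024.
Last Sunday of November 2024: November 24, 2024.
Last Sunday of December 2024: December 29, 2024.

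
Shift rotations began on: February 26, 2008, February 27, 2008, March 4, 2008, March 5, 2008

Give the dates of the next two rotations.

March 11, 2008; March 12, 2008

The gap pattern 1, 6, 1 repeats every 2 events.
These are the Tuesdays and Wednesdays of each week.
The following Tuesday is March 11, 2008.
The following Wednesday is March 12, 2008.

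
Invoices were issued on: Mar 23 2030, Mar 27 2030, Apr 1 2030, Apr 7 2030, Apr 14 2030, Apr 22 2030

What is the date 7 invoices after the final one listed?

Jul 15 2030

The spacing grows by 1 each time: 4, 5, 6, 7, 8 days.
Next gap: 9 days. Apr 22 2030 + 9 days = May 1 2030.
Next gap: 10 days. May 1 2030 + 10 days = May 11 2030.
Next gap: 11 days. May 11 2030 + 11 days = May 22 2030.
Next gap: 12 days. May 22 2030 + 12 days = Jun 3 2030.
Next gap: 13 days. Jun 3 2030 + 13 days = Jun 16 2030.
Next gap: 14 days. Jun 16 2030 + 14 days = Jun 30 2030.
Next gap: 15 days. Jun 30 2030 + 15 days = Jul 15 2030.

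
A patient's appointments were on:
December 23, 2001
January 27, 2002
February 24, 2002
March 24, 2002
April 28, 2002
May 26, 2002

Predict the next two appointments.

June 23, 2002; July 28, 2002

All dates are Sundays, 35, 28, 28, 35, 28 days apart.
Specifically, the 4th Sunday of each month.
4th Sunday of June 2002: June 23, 2002.
July 2002 — 4th Sunday is July 28, 2002.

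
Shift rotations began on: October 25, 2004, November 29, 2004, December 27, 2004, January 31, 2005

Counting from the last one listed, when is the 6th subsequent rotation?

July 25, 2005

Every date is a Monday; gaps 35, 28, 35 days.
Each is the last Monday of its month (at least one falls on the 29th or later, ruling out '4th Monday').
February 2005 ends with Monday February 28, 2005.
March 2005 ends with Monday March 28, 2005.
April 2005 ends with Monday April 25, 2005.
May 2005 ends with Monday May 30, 2005.
Last Monday of June 2005: June 27, 2005.
Last Monday of July 2005: July 25, 2005.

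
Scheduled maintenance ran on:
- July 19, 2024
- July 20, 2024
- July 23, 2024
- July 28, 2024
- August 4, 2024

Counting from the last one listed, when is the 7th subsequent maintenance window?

The spacing grows by 2 each time: 1, 3, 5, 7 days.
Next gap: 9 days. August 4, 2024 + 9 days = August 13, 2024.
Next gap: 11 days. August 13, 2024 + 11 days = August 24, 2024.
Next gap: 13 days. August 24, 2024 + 13 days = September 6, 2024.
Next gap: 15 days. September 6, 2024 + 15 days = September 21, 2024.
Next gap: 17 days. September 21, 2024 + 17 days = October 8, 2024.
Next gap: 19 days. October 8, 2024 + 19 days = October 27, 2024.
Next gap: 21 days. October 27, 2024 + 21 days = November 17, 2024.

November 17, 2024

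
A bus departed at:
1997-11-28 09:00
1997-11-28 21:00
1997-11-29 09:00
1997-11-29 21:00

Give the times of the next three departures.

The interval is a steady 12 hours (12, 12, 12).
1997-11-29 21:00 + 12 h = 1997-11-30 09:00.
1997-11-30 09:00 + 12 h = 1997-11-30 21:00.
1997-11-30 21:00 + 12 h = 1997-12-01 09:00.

1997-11-30 09:00, 1997-11-30 21:00, 1997-12-01 09:00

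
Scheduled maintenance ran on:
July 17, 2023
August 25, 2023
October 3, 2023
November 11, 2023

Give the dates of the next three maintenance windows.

Every event comes 39 days after the last (39, 39, 39).
November 11, 2023 + 39 days = December 20, 2023.
December 20, 2023 + 39 days = January 28, 2024.
January 28, 2024 + 39 days = March 7, 2024.

December 20, 2023; January 28, 2024; March 7, 2024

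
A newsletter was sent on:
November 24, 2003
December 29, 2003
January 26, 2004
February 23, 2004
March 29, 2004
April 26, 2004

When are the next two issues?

All Mondays; the gaps (35, 28, 28, 35, 28) vary with month length.
This is the last Monday of each month.
May 2004 ends with Monday May 31, 2004.
June 2004 ends with Monday June 28, 2004.

May 31, 2004; June 28, 2004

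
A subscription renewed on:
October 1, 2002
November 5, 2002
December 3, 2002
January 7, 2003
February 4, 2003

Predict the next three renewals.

March 4, 2003; April 1, 2003; May 6, 2003

These are Tuesdays at 28- or 35-day spacing (35, 28, 35, 28).
The pattern: 1st Tuesday of the month.
1st Tuesday of March 2003: March 4, 2003.
April 2003 — 1st Tuesday is April 1, 2003.
May 2003 — 1st Tuesday is May 6, 2003.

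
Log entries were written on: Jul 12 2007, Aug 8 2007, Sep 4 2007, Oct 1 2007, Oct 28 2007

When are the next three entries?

The spacing is 27, 27, 27, 27 days — always 27 days.
Oct 28 2007 + 27 days = Nov 24 2007.
Nov 24 2007 + 27 days = Dec 21 2007.
Dec 21 2007 + 27 days = Jan 17 2008.

Nov 24 2007, Dec 21 2007, Jan 17 2008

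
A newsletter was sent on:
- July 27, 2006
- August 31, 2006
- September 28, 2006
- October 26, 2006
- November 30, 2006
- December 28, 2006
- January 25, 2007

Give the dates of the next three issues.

February 22, 2007; March 29, 2007; April 26, 2007

All Thursdays; the gaps (35, 28, 28, 35, 28, 28) vary with month length.
This is the last Thursday of each month.
Last Thursday of February 2007: February 22, 2007.
March 2007 ends with Thursday March 29, 2007.
Last Thursday of April 2007: April 26, 2007.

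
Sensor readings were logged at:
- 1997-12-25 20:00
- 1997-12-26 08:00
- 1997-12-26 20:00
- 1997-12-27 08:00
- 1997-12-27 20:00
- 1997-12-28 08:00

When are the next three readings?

Gaps: 12, 12, 12, 12, 12 hours — each event is 12 hours after the previous one.
1997-12-28 08:00 + 12 h = 1997-12-28 20:00.
1997-12-28 20:00 + 12 h = 1997-12-29 08:00.
1997-12-29 08:00 + 12 h = 1997-12-29 20:00.

1997-12-28 20:00, 1997-12-29 08:00, 1997-12-29 20:00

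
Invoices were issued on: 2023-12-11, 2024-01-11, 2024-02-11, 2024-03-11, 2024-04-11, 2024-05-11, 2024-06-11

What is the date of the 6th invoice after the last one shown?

Each date is the 11th; the gaps (31, 31, 29, 31, 30, 31) track the month lengths.
The rule is the 11th of each month.
July 2024: 2024-07-11.
August 2024: 2024-08-11.
September 2024: 2024-09-11.
Next: October 2024 → 2024-10-11.
Next: November 2024 → 2024-11-11.
December 2024: 2024-12-11.

2024-12-11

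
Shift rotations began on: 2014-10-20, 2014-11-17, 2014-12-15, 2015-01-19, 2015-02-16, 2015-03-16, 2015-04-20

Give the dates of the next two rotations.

2015-05-18, 2015-06-15

These are Mondays at 28- or 35-day spacing (28, 28, 35, 28, 28, 35).
The pattern: 3rd Monday of the month.
3rd Monday of May 2015: 2015-05-18.
June 2015 — 3rd Monday is 2015-06-15.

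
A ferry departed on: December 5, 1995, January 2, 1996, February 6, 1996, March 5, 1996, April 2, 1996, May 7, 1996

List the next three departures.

June 4, 1996; July 2, 1996; August 6, 1996

Gaps: 28, 35, 28, 28, 35 days — a mix of 28 and 35. Every date is a Tuesday.
Each is the 1st Tuesday of its month.
June 1996 — 1st Tuesday is June 4, 1996.
1st Tuesday of July 1996: July 2, 1996.
1st Tuesday of August 1996: August 6, 1996.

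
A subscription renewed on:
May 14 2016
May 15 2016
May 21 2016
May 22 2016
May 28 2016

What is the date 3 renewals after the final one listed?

Jun 5 2016

Every event lands on a Saturday or Sunday (gaps cycle 1, 6, 1, 6).
So the schedule is: every Saturday and Sunday.
Next Sunday: May 29 2016.
Next Saturday: Jun 4 2016.
Next Sunday: Jun 5 2016.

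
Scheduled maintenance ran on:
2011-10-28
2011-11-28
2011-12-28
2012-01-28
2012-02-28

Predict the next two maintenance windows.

Each date is the 28th; the gaps (31, 30, 31, 31) track the month lengths.
The rule is the 28th of each month.
Next: March 2012 → 2012-03-28.
April 2012: 2012-04-28.

2012-03-28, 2012-04-28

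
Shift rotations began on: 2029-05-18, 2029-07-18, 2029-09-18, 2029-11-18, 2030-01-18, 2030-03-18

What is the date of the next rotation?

2030-05-18

The day-of-month is always 18 (61, 62, 61, 61, 59 days between events).
So this recurs on the 18th of every 2 months.
Next: May 2030 → 2030-05-18.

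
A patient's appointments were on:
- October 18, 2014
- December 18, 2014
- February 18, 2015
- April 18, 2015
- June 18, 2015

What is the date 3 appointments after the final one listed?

The day-of-month is always 18 (61, 62, 59, 61 days between events).
So this recurs on the 18th of every 2 months.
Next: August 2015 → August 18, 2015.
Next: October 2015 → October 18, 2015.
December 2015: December 18, 2015.

December 18, 2015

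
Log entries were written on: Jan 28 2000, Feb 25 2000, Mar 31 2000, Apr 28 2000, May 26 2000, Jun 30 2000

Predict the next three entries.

These are Fridays with 28, 35, 28, 28, 35-day gaps.
Each is the final Friday of its month — Mar 31 2000 is past the 28th, so '4th Friday' doesn't fit.
July 2000 ends with Friday Jul 28 2000.
August 2000 ends with Friday Aug 25 2000.
September 2000 ends with Friday Sep 29 2000.

Jul 28 2000, Aug 25 2000, Sep 29 2000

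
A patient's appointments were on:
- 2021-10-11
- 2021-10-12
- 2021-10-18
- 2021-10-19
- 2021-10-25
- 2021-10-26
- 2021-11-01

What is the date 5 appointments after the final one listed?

Every event lands on a Monday or Tuesday (gaps cycle 1, 6, 1, 6, 1, 6).
So the schedule is: every Monday and Tuesday.
Next Tuesday: 2021-11-02.
The following Monday is 2021-11-08.
Next Tuesday: 2021-11-09.
The following Monday is 2021-11-15.
Next Tuesday: 2021-11-16.

2021-11-16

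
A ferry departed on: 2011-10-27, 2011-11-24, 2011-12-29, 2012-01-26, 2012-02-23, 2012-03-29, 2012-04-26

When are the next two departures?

2012-05-31, 2012-06-28

These are Thursdays with 28, 35, 28, 28, 35, 28-day gaps.
Each is the final Thursday of its month — 2011-12-29 is past the 28th, so '4th Thursday' doesn't fit.
Last Thursday of May 2012: 2012-05-31.
Last Thursday of June 2012: 2012-06-28.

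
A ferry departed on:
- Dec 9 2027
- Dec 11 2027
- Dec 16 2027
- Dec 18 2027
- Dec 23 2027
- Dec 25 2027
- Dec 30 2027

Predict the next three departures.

Jan 1 2028, Jan 6 2028, Jan 8 2028

Every event lands on a Thursday or Saturday (gaps cycle 2, 5, 2, 5, 2, 5).
So the schedule is: every Thursday and Saturday.
Next Saturday: Jan 1 2028.
The following Thursday is Jan 6 2028.
Next Saturday: Jan 8 2028.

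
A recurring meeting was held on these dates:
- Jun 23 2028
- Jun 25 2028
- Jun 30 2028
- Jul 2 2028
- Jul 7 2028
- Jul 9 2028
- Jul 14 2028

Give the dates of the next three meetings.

Every event lands on a Friday or Sunday (gaps cycle 2, 5, 2, 5, 2, 5).
So the schedule is: every Friday and Sunday.
The following Sunday is Jul 16 2028.
The following Friday is Jul 21 2028.
Next Sunday: Jul 23 2028.

Jul 16 2028, Jul 21 2028, Jul 23 2028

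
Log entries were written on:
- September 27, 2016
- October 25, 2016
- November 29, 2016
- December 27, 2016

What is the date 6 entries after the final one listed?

Every date is a Tuesday; gaps 28, 35, 28 days.
Each is the last Tuesday of its month (at least one falls on the 29th or later, ruling out '4th Tuesday').
Last Tuesday of January 2017: January 31, 2017.
Last Tuesday of February 2017: February 28, 2017.
Last Tuesday of March 2017: March 28, 2017.
Last Tuesday of April 2017: April 25, 2017.
Last Tuesday of May 2017: May 30, 2017.
Last Tuesday of June 2017: June 27, 2017.

June 27, 2017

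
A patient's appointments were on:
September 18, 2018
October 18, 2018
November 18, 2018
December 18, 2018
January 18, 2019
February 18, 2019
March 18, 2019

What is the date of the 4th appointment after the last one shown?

July 18, 2019

Gaps: 30, 31, 30, 31, 31, 28 days — not constant. Every event is on the 18th of the month.
Pattern: the 18th of each month.
April 2019: April 18, 2019.
Next: May 2019 → May 18, 2019.
Next: June 2019 → June 18, 2019.
July 2019: July 18, 2019.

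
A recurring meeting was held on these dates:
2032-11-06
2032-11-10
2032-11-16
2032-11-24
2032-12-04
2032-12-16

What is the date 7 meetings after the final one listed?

2033-05-05

The spacing grows by 2 each time: 4, 6, 8, 10, 12 days.
Next gap: 14 days. 2032-12-16 + 14 days = 2032-12-30.
Next gap: 16 days. 2032-12-30 + 16 days = 2033-01-15.
Next gap: 18 days. 2033-01-15 + 18 days = 2033-02-02.
Next gap: 20 days. 2033-02-02 + 20 days = 2033-02-22.
Next gap: 22 days. 2033-02-22 + 22 days = 2033-03-16.
Next gap: 24 days. 2033-03-16 + 24 days = 2033-04-09.
Next gap: 26 days. 2033-04-09 + 26 days = 2033-05-05.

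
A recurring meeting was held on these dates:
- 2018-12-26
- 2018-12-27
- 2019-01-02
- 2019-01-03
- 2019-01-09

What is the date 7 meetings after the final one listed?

Every event lands on a Wednesday or Thursday (gaps cycle 1, 6, 1, 6).
So the schedule is: every Wednesday and Thursday.
Next Thursday: 2019-01-10.
Next Wednesday: 2019-01-16.
The following Thursday is 2019-01-17.
The following Wednesday is 2019-01-23.
The following Thursday is 2019-01-24.
Next Wednesday: 2019-01-30.
Next Thursday: 2019-01-31.

2019-01-31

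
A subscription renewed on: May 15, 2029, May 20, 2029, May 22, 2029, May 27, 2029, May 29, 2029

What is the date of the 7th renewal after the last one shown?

Every event lands on a Tuesday or Sunday (gaps cycle 5, 2, 5, 2).
So the schedule is: every Tuesday and Sunday.
The following Sunday is June 3, 2029.
The following Tuesday is June 5, 2029.
The following Sunday is June 10, 2029.
The following Tuesday is June 12, 2029.
Next Sunday: June 17, 2029.
Next Tuesday: June 19, 2029.
The following Sunday is June 24, 2029.

June 24, 2029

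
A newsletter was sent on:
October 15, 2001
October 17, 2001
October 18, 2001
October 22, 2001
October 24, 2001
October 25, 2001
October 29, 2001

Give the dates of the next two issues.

Every event lands on a Monday or Wednesday or Thursday (gaps cycle 2, 1, 4, 2, 1, 4).
So the schedule is: every Monday, Wednesday and Thursday.
The following Wednesday is October 31, 2001.
The following Thursday is November 1, 2001.

October 31, 2001; November 1, 2001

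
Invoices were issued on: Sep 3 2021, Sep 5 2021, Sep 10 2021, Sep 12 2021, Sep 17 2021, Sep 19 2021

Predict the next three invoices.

Sep 24 2021, Sep 26 2021, Oct 1 2021

Gaps: 2, 5, 2, 5, 2 days — not constant, but cyclic with period 2.
The events fall on every Friday and Sunday.
Next Friday: Sep 24 2021.
The following Sunday is Sep 26 2021.
The following Friday is Oct 1 2021.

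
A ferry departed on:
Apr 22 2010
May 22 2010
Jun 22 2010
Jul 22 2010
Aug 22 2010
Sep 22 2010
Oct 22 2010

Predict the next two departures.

Gaps: 30, 31, 30, 31, 31, 30 days — not constant. Every event is on the 22nd of the month.
Pattern: the 22nd of each month.
November 2010: Nov 22 2010.
December 2010: Dec 22 2010.

Nov 22 2010, Dec 22 2010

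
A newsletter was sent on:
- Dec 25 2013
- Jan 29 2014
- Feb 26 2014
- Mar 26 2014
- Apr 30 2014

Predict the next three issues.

All Wednesdays; the gaps (35, 28, 28, 35) vary with month length.
This is the last Wednesday of each month.
Last Wednesday of May 2014: May 28 2014.
Last Wednesday of June 2014: Jun 25 2014.
July 2014 ends with Wednesday Jul 30 2014.

May 28 2014, Jun 25 2014, Jul 30 2014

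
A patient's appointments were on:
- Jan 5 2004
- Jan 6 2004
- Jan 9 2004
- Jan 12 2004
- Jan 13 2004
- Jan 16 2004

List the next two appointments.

Jan 19 2004, Jan 20 2004

Every event lands on a Monday or Tuesday or Friday (gaps cycle 1, 3, 3, 1, 3).
So the schedule is: every Monday, Tuesday and Friday.
The following Monday is Jan 19 2004.
The following Tuesday is Jan 20 2004.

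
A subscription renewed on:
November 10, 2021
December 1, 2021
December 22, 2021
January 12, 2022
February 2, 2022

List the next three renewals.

February 23, 2022; March 16, 2022; April 6, 2022

Every event comes 21 days after the last (21, 21, 21, 21).
February 2, 2022 + 21 days = February 23, 2022.
February 23, 2022 + 21 days = March 16, 2022.
March 16, 2022 + 21 days = April 6, 2022.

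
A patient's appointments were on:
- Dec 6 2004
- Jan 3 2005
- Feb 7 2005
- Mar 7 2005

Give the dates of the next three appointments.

Apr 4 2005, May 2 2005, Jun 6 2005

These are Mondays at 28- or 35-day spacing (28, 35, 28).
The pattern: 1st Monday of the month.
April 2005 — 1st Monday is Apr 4 2005.
May 2005 — 1st Monday is May 2 2005.
June 2005 — 1st Monday is Jun 6 2005.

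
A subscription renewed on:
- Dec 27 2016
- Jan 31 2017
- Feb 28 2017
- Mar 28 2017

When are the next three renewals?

Apr 25 2017, May 30 2017, Jun 27 2017

These are Tuesdays with 35, 28, 28-day gaps.
Each is the final Tuesday of its month — Jan 31 2017 is past the 28th, so '4th Tuesday' doesn't fit.
Last Tuesday of April 2017: Apr 25 2017.
Last Tuesday of May 2017: May 30 2017.
June 2017 ends with Tuesday Jun 27 2017.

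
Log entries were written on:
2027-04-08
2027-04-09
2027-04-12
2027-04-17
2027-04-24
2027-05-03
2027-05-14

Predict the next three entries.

Intervals are 1, 3, 5, 7, 9, 11 days — an arithmetic progression with common difference 2.
Next gap: 13 days. 2027-05-14 + 13 days = 2027-05-27.
Next gap: 15 days. 2027-05-27 + 15 days = 2027-06-11.
Next gap: 17 days. 2027-06-11 + 17 days = 2027-06-28.

2027-05-27, 2027-06-11, 2027-06-28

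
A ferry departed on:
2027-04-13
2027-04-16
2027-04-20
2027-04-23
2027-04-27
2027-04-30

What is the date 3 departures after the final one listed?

2027-05-11

The gap pattern 3, 4, 3, 4, 3 repeats every 2 events.
These are the Tuesdays and Fridays of each week.
The following Tuesday is 2027-05-04.
The following Friday is 2027-05-07.
Next Tuesday: 2027-05-11.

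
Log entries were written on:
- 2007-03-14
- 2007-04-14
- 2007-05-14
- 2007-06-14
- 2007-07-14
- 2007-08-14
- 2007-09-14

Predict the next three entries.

2007-10-14, 2007-11-14, 2007-12-14

Gaps: 31, 30, 31, 30, 31, 31 days — not constant. Every event is on the 14th of the month.
Pattern: the 14th of each month.
Next: October 2007 → 2007-10-14.
November 2007: 2007-11-14.
December 2007: 2007-12-14.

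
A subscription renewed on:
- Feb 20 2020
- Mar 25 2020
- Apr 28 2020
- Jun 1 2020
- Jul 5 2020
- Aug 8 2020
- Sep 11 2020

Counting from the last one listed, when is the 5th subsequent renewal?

The spacing is 34, 34, 34, 34, 34, 34 days — always 34 days.
Sep 11 2020 + 34 days = Oct 15 2020.
Oct 15 2020 + 34 days = Nov 18 2020.
Nov 18 2020 + 34 days = Dec 22 2020.
Dec 22 2020 + 34 days = Jan 25 2021.
Jan 25 2021 + 34 days = Feb 28 2021.

Feb 28 2021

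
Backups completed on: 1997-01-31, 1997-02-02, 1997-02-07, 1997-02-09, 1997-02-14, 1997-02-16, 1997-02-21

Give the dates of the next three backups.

1997-02-23, 1997-02-28, 1997-03-02

Every event lands on a Friday or Sunday (gaps cycle 2, 5, 2, 5, 2, 5).
So the schedule is: every Friday and Sunday.
Next Sunday: 1997-02-23.
Next Friday: 1997-02-28.
The following Sunday is 1997-03-02.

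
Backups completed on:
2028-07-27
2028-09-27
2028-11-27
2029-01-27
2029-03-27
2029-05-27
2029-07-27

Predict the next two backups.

Each date is the 27th; the gaps (62, 61, 61, 59, 61, 61) track the month lengths.
The rule is the 27th of every 2 months.
September 2029: 2029-09-27.
Next: November 2029 → 2029-11-27.

2029-09-27, 2029-11-27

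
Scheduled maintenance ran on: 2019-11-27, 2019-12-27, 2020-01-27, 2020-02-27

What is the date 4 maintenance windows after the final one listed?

2020-06-27

The day-of-month is always 27 (30, 31, 31 days between events).
So this recurs on the 27th of each month.
Next: March 2020 → 2020-03-27.
April 2020: 2020-04-27.
Next: May 2020 → 2020-05-27.
Next: June 2020 → 2020-06-27.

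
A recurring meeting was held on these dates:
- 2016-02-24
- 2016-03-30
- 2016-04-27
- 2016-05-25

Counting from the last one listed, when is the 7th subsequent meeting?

Every date is a Wednesday; gaps 35, 28, 28 days.
Each is the last Wednesday of its month (at least one falls on the 29th or later, ruling out '4th Wednesday').
Last Wednesday of June 2016: 2016-06-29.
July 2016 ends with Wednesday 2016-07-27.
Last Wednesday of August 2016: 2016-08-31.
Last Wednesday of September 2016: 2016-09-28.
October 2016 ends with Wednesday 2016-10-26.
Last Wednesday of November 2016: 2016-11-30.
December 2016 ends with Wednesday 2016-12-28.

2016-12-28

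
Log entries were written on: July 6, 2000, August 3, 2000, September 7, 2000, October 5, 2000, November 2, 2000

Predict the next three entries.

These are Thursdays at 28- or 35-day spacing (28, 35, 28, 28).
The pattern: 1st Thursday of the month.
1st Thursday of December 2000: December 7, 2000.
1st Thursday of January 2001: January 4, 2001.
February 2001 — 1st Thursday is February 1, 2001.

December 7, 2000; January 4, 2001; February 1, 2001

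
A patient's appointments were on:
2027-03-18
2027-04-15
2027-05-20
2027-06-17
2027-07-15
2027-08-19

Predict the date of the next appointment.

All dates are Thursdays, 28, 35, 28, 28, 35 days apart.
Specifically, the 3rd Thursday of each month.
3rd Thursday of September 2027: 2027-09-16.

2027-09-16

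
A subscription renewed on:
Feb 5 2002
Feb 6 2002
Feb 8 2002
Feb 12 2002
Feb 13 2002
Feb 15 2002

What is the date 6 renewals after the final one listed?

Mar 1 2002

The gap pattern 1, 2, 4, 1, 2 repeats every 3 events.
These are the Tuesdays, Wednesdays and Fridays of each week.
The following Tuesday is Feb 19 2002.
The following Wednesday is Feb 20 2002.
The following Friday is Feb 22 2002.
The following Tuesday is Feb 26 2002.
Next Wednesday: Feb 27 2002.
Next Friday: Mar 1 2002.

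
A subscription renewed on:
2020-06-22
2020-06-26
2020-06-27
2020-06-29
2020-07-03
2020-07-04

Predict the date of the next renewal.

The gap pattern 4, 1, 2, 4, 1 repeats every 3 events.
These are the Mondays, Fridays and Saturdays of each week.
The following Monday is 2020-07-06.

2020-07-06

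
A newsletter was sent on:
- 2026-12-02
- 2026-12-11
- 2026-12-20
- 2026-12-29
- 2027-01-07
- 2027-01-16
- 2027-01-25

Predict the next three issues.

2027-02-03, 2027-02-12, 2027-02-21

Every event comes 9 days after the last (9, 9, 9, 9, 9, 9).
2027-01-25 + 9 days = 2027-02-03.
2027-02-03 + 9 days = 2027-02-12.
2027-02-12 + 9 days = 2027-02-21.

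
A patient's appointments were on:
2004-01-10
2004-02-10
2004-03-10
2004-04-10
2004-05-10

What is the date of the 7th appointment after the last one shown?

Gaps: 31, 29, 31, 30 days — not constant. Every event is on the 10th of the month.
Pattern: the 10th of each month.
June 2004: 2004-06-10.
July 2004: 2004-07-10.
August 2004: 2004-08-10.
Next: September 2004 → 2004-09-10.
October 2004: 2004-10-10.
Next: November 2004 → 2004-11-10.
Next: December 2004 → 2004-12-10.

2004-12-10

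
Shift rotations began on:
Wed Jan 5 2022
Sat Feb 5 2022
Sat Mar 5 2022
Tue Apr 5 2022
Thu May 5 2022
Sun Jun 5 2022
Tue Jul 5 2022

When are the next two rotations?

Gaps: 31, 28, 31, 30, 31, 30 days — not constant. Every event is on the 5th of the month.
Pattern: the 5th of each month.
Next: August 2022 → Fri Aug 5 2022.
Next: September 2022 → Mon Sep 5 2022.

Fri Aug 5 2022, Mon Sep 5 2022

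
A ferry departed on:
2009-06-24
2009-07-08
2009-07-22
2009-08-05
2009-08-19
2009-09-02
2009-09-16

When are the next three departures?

2009-09-30, 2009-10-14, 2009-10-28

Gaps between consecutive events: 14, 14, 14, 14, 14, 14 days — a constant 14-day interval.
2009-09-16 + 14 days = 2009-09-30.
2009-09-30 + 14 days = 2009-10-14.
2009-10-14 + 14 days = 2009-10-28.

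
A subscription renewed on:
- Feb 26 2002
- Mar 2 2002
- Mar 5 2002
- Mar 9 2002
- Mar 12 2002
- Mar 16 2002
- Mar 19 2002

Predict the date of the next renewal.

Mar 23 2002

Every event lands on a Tuesday or Saturday (gaps cycle 4, 3, 4, 3, 4, 3).
So the schedule is: every Tuesday and Saturday.
Next Saturday: Mar 23 2002.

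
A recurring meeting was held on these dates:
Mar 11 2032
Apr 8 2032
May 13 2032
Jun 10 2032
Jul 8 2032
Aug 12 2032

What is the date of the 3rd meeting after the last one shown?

These are Thursdays at 28- or 35-day spacing (28, 35, 28, 28, 35).
The pattern: 2nd Thursday of the month.
September 2032 — 2nd Thursday is Sep 9 2032.
October 2032 — 2nd Thursday is Oct 14 2032.
2nd Thursday of November 2032: Nov 11 2032.

Nov 11 2032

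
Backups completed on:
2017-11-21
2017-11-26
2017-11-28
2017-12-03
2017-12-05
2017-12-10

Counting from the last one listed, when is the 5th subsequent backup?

Every event lands on a Tuesday or Sunday (gaps cycle 5, 2, 5, 2, 5).
So the schedule is: every Tuesday and Sunday.
The following Tuesday is 2017-12-12.
The following Sunday is 2017-12-17.
The following Tuesday is 2017-12-19.
Next Sunday: 2017-12-24.
The following Tuesday is 2017-12-26.

2017-12-26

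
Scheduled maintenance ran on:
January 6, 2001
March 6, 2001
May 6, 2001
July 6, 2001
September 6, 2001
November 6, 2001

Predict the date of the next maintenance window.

Each date is the 6th; the gaps (59, 61, 61, 62, 61) track the month lengths.
The rule is the 6th of every 2 months.
January 2002: January 6, 2002.

January 6, 2002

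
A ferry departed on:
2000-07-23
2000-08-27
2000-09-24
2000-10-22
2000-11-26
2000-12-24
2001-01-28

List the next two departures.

These are Sundays at 28- or 35-day spacing (35, 28, 28, 35, 28, 35).
The pattern: 4th Sunday of the month.
4th Sunday of February 2001: 2001-02-25.
March 2001 — 4th Sunday is 2001-03-25.

2001-02-25, 2001-03-25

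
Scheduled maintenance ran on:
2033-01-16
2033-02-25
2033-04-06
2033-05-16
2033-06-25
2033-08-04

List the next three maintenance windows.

2033-09-13, 2033-10-23, 2033-12-02

Gaps between consecutive events: 40, 40, 40, 40, 40 days — a constant 40-day interval.
2033-08-04 + 40 days = 2033-09-13.
2033-09-13 + 40 days = 2033-10-23.
2033-10-23 + 40 days = 2033-12-02.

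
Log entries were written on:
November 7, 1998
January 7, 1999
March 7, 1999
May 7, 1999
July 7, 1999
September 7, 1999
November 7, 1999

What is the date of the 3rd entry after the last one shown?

May 7, 2000

The day-of-month is always 7 (61, 59, 61, 61, 62, 61 days between events).
So this recurs on the 7th of every 2 months.
January 2000: January 7, 2000.
March 2000: March 7, 2000.
May 2000: May 7, 2000.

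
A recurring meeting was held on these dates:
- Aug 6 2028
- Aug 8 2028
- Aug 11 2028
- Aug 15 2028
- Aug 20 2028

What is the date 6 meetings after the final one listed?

Oct 10 2028

The spacing grows by 1 each time: 2, 3, 4, 5 days.
Next gap: 6 days. Aug 20 2028 + 6 days = Aug 26 2028.
Next gap: 7 days. Aug 26 2028 + 7 days = Sep 2 2028.
Next gap: 8 days. Sep 2 2028 + 8 days = Sep 10 2028.
Next gap: 9 days. Sep 10 2028 + 9 days = Sep 19 2028.
Next gap: 10 days. Sep 19 2028 + 10 days = Sep 29 2028.
Next gap: 11 days. Sep 29 2028 + 11 days = Oct 10 2028.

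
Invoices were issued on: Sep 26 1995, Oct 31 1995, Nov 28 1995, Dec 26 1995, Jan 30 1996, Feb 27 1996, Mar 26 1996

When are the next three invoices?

Apr 30 1996, May 28 1996, Jun 25 1996

Every date is a Tuesday; gaps 35, 28, 28, 35, 28, 28 days.
Each is the last Tuesday of its month (at least one falls on the 29th or later, ruling out '4th Tuesday').
April 1996 ends with Tuesday Apr 30 1996.
Last Tuesday of May 1996: May 28 1996.
Last Tuesday of June 1996: Jun 25 1996.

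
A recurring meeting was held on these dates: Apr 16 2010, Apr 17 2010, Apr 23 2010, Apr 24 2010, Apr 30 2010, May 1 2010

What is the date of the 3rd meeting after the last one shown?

Every event lands on a Friday or Saturday (gaps cycle 1, 6, 1, 6, 1).
So the schedule is: every Friday and Saturday.
Next Friday: May 7 2010.
The following Saturday is May 8 2010.
The following Friday is May 14 2010.

May 14 2010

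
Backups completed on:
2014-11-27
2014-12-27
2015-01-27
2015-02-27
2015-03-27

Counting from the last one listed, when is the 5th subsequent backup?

2015-08-27

Gaps: 30, 31, 31, 28 days — not constant. Every event is on the 27th of the month.
Pattern: the 27th of each month.
April 2015: 2015-04-27.
May 2015: 2015-05-27.
Next: June 2015 → 2015-06-27.
July 2015: 2015-07-27.
August 2015: 2015-08-27.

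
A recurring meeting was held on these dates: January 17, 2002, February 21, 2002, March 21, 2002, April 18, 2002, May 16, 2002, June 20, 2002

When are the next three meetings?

July 18, 2002; August 15, 2002; September 19, 2002

All dates are Thursdays, 35, 28, 28, 28, 35 days apart.
Specifically, the 3rd Thursday of each month.
July 2002 — 3rd Thursday is July 18, 2002.
August 2002 — 3rd Thursday is August 15, 2002.
3rd Thursday of September 2002: September 19, 2002.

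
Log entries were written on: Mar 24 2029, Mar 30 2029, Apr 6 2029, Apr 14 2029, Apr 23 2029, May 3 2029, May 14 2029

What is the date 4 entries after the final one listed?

Gaps: 6, 7, 8, 9, 10, 11 days — each gap is 1 larger than the previous one.
Next gap: 12 days. May 14 2029 + 12 days = May 26 2029.
Next gap: 13 days. May 26 2029 + 13 days = Jun 8 2029.
Next gap: 14 days. Jun 8 2029 + 14 days = Jun 22 2029.
Next gap: 15 days. Jun 22 2029 + 15 days = Jul 7 2029.

Jul 7 2029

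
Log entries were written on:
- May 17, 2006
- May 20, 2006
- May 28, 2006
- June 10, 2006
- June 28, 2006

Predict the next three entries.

July 21, 2006; August 18, 2006; September 20, 2006

The spacing grows by 5 each time: 3, 8, 13, 18 days.
Next gap: 23 days. June 28, 2006 + 23 days = July 21, 2006.
Next gap: 28 days. July 21, 2006 + 28 days = August 18, 2006.
Next gap: 33 days. August 18, 2006 + 33 days = September 20, 2006.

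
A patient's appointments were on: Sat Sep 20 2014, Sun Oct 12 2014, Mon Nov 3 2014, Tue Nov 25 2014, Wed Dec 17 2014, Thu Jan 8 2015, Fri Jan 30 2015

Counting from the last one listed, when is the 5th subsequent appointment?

The spacing is 22, 22, 22, 22, 22, 22 days — always 22 days.
Fri Jan 30 2015 + 22 days = Sat Feb 21 2015.
Sat Feb 21 2015 + 22 days = Sun Mar 15 2015.
Sun Mar 15 2015 + 22 days = Mon Apr 6 2015.
Mon Apr 6 2015 + 22 days = Tue Apr 28 2015.
Tue Apr 28 2015 + 22 days = Wed May 20 2015.

Wed May 20 2015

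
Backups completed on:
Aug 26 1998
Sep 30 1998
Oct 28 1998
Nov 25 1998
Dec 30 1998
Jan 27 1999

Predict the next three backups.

These are Wednesdays with 35, 28, 28, 35, 28-day gaps.
Each is the final Wednesday of its month — Sep 30 1998 is past the 28th, so '4th Wednesday' doesn't fit.
February 1999 ends with Wednesday Feb 24 1999.
March 1999 ends with Wednesday Mar 31 1999.
April 1999 ends with Wednesday Apr 28 1999.

Feb 24 1999, Mar 31 1999, Apr 28 1999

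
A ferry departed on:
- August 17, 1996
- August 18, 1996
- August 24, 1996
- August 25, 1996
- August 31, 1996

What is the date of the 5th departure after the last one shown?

The gap pattern 1, 6, 1, 6 repeats every 2 events.
These are the Saturdays and Sundays of each week.
Next Sunday: September 1, 1996.
The following Saturday is September 7, 1996.
Next Sunday: September 8, 1996.
Next Saturday: September 14, 1996.
The following Sunday is September 15, 1996.

September 15, 1996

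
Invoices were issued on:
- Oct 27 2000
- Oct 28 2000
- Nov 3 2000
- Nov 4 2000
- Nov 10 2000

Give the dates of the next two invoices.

Every event lands on a Friday or Saturday (gaps cycle 1, 6, 1, 6).
So the schedule is: every Friday and Saturday.
The following Saturday is Nov 11 2000.
The following Friday is Nov 17 2000.

Nov 11 2000, Nov 17 2000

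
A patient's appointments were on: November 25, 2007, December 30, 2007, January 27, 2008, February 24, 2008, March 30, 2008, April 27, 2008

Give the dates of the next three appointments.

May 25, 2008; June 29, 2008; July 27, 2008

Every date is a Sunday; gaps 35, 28, 28, 35, 28 days.
Each is the last Sunday of its month (at least one falls on the 29th or later, ruling out '4th Sunday').
May 2008 ends with Sunday May 25, 2008.
Last Sunday of June 2008: June 29, 2008.
July 2008 ends with Sunday July 27, 2008.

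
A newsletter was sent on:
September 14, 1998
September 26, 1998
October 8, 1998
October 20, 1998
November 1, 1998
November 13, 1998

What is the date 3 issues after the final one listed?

December 19, 1998

The spacing is 12, 12, 12, 12, 12 days — always 12 days.
November 13, 1998 + 12 days = November 25, 1998.
November 25, 1998 + 12 days = December 7, 1998.
December 7, 1998 + 12 days = December 19, 1998.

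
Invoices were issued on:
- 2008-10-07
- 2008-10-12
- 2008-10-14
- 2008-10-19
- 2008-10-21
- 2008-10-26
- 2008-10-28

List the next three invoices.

Every event lands on a Tuesday or Sunday (gaps cycle 5, 2, 5, 2, 5, 2).
So the schedule is: every Tuesday and Sunday.
The following Sunday is 2008-11-02.
The following Tuesday is 2008-11-04.
Next Sunday: 2008-11-09.

2008-11-02, 2008-11-04, 2008-11-09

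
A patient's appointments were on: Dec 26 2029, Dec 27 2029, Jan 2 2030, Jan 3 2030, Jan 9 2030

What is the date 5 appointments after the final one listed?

Every event lands on a Wednesday or Thursday (gaps cycle 1, 6, 1, 6).
So the schedule is: every Wednesday and Thursday.
The following Thursday is Jan 10 2030.
The following Wednesday is Jan 16 2030.
Next Thursday: Jan 17 2030.
The following Wednesday is Jan 23 2030.
Next Thursday: Jan 24 2030.

Jan 24 2030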